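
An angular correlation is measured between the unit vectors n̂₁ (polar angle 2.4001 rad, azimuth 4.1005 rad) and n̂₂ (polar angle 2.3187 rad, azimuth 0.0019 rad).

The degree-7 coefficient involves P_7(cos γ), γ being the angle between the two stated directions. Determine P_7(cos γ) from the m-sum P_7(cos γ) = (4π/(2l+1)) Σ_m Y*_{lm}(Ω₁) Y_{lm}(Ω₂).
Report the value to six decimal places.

-0.293829

Term-by-term m-sum for l=7 (normalisation 4π/15 = 0.837758):
  term(m=-7) = -0.001669-0.000737i   from Y*(Ω₁)=-0.029147-0.013338i, Y(Ω₂)=+0.056908-0.000757i
  term(m=-6) = +0.022175-0.013327i   from Y*(Ω₁)=-0.113009+0.066175i, Y(Ω₂)=-0.197539+0.002252i
  term(m=-5) = -0.008850+0.121603i   from Y*(Ω₁)=-0.025683+0.311945i, Y(Ω₂)=+0.389517-0.003701i
  term(m=-4) = -0.153997-0.126180i   from Y*(Ω₁)=+0.352295+0.293161i, Y(Ω₂)=-0.434379+0.003301i
  term(m=-3) = +0.041272-0.011448i   from Y*(Ω₁)=+0.309259-0.083884i, Y(Ω₂)=+0.133663-0.000762i
  term(m=-2) = -0.013535+0.037874i   from Y*(Ω₁)=-0.045251+0.125123i, Y(Ω₂)=+0.302276-0.001149i
  term(m=-1) = -0.062761-0.089076i   from Y*(Ω₁)=+0.222539+0.317128i, Y(Ω₂)=-0.281260+0.000534i
  term(m=+0) = +0.003997+0.000000i   from Y*(Ω₁)=-0.017599-0.000000i, Y(Ω₂)=-0.227097+0.000000i
  term(m=+1) = -0.062761+0.089076i   from Y*(Ω₁)=-0.222539+0.317128i, Y(Ω₂)=+0.281260+0.000534i
  term(m=+2) = -0.013535-0.037874i   from Y*(Ω₁)=-0.045251-0.125123i, Y(Ω₂)=+0.302276+0.001149i
  term(m=+3) = +0.041272+0.011448i   from Y*(Ω₁)=-0.309259-0.083884i, Y(Ω₂)=-0.133663-0.000762i
  term(m=+4) = -0.153997+0.126180i   from Y*(Ω₁)=+0.352295-0.293161i, Y(Ω₂)=-0.434379-0.003301i
  term(m=+5) = -0.008850-0.121603i   from Y*(Ω₁)=+0.025683+0.311945i, Y(Ω₂)=-0.389517-0.003701i
  term(m=+6) = +0.022175+0.013327i   from Y*(Ω₁)=-0.113009-0.066175i, Y(Ω₂)=-0.197539-0.002252i
  term(m=+7) = -0.001669+0.000737i   from Y*(Ω₁)=+0.029147-0.013338i, Y(Ω₂)=-0.056908-0.000757i
Σ over m = -0.350732-0.000000i; ×(4π/15) → -0.293829-0.000000i. Real part: -0.293829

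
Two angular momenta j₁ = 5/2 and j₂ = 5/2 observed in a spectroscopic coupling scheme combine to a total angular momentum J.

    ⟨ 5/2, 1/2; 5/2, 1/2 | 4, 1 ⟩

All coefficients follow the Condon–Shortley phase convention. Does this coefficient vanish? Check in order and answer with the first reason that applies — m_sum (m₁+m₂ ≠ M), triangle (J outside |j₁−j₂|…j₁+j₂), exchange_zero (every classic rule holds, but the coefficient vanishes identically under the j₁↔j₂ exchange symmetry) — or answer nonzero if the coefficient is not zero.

exchange_zero

m-sum: m₁+m₂ = 1/2+1/2 = 1, M = 1  ✓
triangle: |j₁−j₂| = 0 ≤ J = 4 ≤ j₁+j₂ = 5  ✓
exchange: j₁=j₂ and m₁=m₂, and (−1)^(j₁+j₂−J) = (−1)^1 = −1 forces ⟨j₁m₁;j₂m₂|JM⟩ = −⟨j₂m₂;j₁m₁|JM⟩ = −⟨j₁m₁;j₂m₂|JM⟩ ⇒ the coefficient vanishes identically
Racah sum check: Σ_k collapses to 0 ⇒ CG = 0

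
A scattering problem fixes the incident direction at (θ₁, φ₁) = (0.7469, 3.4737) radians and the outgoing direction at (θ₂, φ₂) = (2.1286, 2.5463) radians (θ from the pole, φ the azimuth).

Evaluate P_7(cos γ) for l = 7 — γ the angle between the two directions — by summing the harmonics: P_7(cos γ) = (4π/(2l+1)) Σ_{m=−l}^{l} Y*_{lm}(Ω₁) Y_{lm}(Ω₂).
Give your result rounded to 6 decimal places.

0.091739

Term-by-term m-sum for l=7 (normalisation 4π/15 = 0.837758):
  m=-7: Y*=+0.022863-0.024348i  Y=+0.082074+0.135276i  product +0.005170+0.001094i
  m=-6: Y*=-0.055268+0.123148i  Y=+0.335714+0.154032i  product -0.037523+0.032829i
  m=-5: Y*=+0.028554-0.317324i  Y=+0.420421-0.070062i  product -0.010228-0.135410i
  m=-4: Y*=+0.110123+0.445433i  Y=+0.093679-0.089113i  product +0.050010+0.031914i
  m=-3: Y*=-0.168199-0.259847i  Y=-0.061519+0.281602i  product +0.083521-0.031380i
  m=-2: Y*=-0.115545-0.090458i  Y=+0.101642+0.254323i  product +0.011261-0.038580i
  m=-1: Y*=+0.363135+0.125239i  Y=-0.152640-0.103375i  product -0.042482-0.056655i
  m=+0: Y*=+0.033211-0.000000i  Y=-0.299686+0.000000i  product -0.009953+0.000000i
  m=+1: Y*=-0.363135+0.125239i  Y=+0.152640-0.103375i  product -0.042482+0.056655i
  m=+2: Y*=-0.115545+0.090458i  Y=+0.101642-0.254323i  product +0.011261+0.038580i
  m=+3: Y*=+0.168199-0.259847i  Y=+0.061519+0.281602i  product +0.083521+0.031380i
  m=+4: Y*=+0.110123-0.445433i  Y=+0.093679+0.089113i  product +0.050010-0.031914i
  m=+5: Y*=-0.028554-0.317324i  Y=-0.420421-0.070062i  product -0.010228+0.135410i
  m=+6: Y*=-0.055268-0.123148i  Y=+0.335714-0.154032i  product -0.037523-0.032829i
  m=+7: Y*=-0.022863-0.024348i  Y=-0.082074+0.135276i  product +0.005170-0.001094i
Σ over m = +0.109505+0.000000i; ×(4π/15) → +0.091739+0.000000i. Real part: 0.091739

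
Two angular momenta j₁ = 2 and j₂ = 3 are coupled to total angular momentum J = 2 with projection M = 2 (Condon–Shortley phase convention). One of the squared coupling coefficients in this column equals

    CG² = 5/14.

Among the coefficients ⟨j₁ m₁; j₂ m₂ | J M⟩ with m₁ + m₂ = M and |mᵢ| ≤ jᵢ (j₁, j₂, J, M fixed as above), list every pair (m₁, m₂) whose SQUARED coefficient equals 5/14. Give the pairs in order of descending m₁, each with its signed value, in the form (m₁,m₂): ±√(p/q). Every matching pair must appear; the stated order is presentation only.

(0,2): +√(5/14); (-1,3): −√(5/14)

Admissible pairs with m₁+m₂ = M = 2: (-1,3), (0,2), (1,1), (2,0)
  (m₁,m₂)=(2,0): CG² = 1/14, CG = +√(1/14)
  (m₁,m₂)=(1,1): CG² = 3/14, CG = −√(3/14)
  (m₁,m₂)=(0,2): CG² = 5/14, CG = +√(5/14)   ← matches the target
  (m₁,m₂)=(-1,3): CG² = 5/14, CG = −√(5/14)   ← matches the target
Pairs with CG² = 5/14: (0,2): +√(5/14); (-1,3): −√(5/14)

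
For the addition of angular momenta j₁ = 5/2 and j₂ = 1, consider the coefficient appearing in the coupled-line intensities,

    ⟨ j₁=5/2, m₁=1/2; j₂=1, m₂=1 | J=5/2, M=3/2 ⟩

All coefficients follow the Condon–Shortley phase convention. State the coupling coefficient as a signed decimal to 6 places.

-0.676123

√[6·1!4!1!/7! · 3!2!2!0!4!1!] = √(576/35)
  +(−1)^1/∏(1,0,1,1,3,0)! = -1/6  (running -1/6)
⟨..|..⟩ = √(576/35)·(-1/6) = -0.676123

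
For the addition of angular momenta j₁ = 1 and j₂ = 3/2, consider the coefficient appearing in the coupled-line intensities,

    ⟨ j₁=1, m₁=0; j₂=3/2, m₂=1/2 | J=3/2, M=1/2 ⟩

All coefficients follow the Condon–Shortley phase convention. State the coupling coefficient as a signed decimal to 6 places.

-0.258199  (= −√(1/15))

j₁+j₂−J=1  J+j₁−j₂=1  J−j₁+j₂=2  j₁+j₂+J+1=5
(j₁±m₁, j₂±m₂, J±M) = (1,1,2,1,2,1)
P² = 4/15
sum k=0..1:
  [0] +1/2 = 1/2
  [1] −1/1 = -1
S = -1/2
C² = P²·S² = 1/15 ; C = -0.258199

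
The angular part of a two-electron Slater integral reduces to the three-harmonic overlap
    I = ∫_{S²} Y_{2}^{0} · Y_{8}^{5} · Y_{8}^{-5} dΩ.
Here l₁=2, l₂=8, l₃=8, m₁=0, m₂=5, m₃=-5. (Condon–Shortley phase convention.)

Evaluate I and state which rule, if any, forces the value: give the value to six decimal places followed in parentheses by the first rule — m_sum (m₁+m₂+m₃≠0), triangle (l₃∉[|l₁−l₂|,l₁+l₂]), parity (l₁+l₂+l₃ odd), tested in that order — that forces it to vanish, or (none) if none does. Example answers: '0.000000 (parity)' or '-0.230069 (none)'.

m-sum 0 ✓  L=18 even ✓  6≤8≤10 ✓
Π(2lᵢ+1) = 5×17×17 = 1445
triangle coeff Δ(2,8,8) = 1/348840
Σ_t [0,2]: t=0:+1/116121600 t=1:−1/25401600 t=2:+1/116121600 = -1/45158400
(3j)²=24/1615 [(2 8 8; 0 0 0)], sign=-1
Σ_t [0,2]: t=0:+1/24908083200 t=1:−1/958003200 t=2:+1/958003200 = 1/24908083200
(3j)²=1/38760 [(2 8 8; 0 5 -5)], sign=-1
⇒ 4πI² = 1/1805
I = (+1)√(1/1805/(4π)) = 0.00663982
No selection rule forces the value: the integral is nonzero (none).

0.006640 (none)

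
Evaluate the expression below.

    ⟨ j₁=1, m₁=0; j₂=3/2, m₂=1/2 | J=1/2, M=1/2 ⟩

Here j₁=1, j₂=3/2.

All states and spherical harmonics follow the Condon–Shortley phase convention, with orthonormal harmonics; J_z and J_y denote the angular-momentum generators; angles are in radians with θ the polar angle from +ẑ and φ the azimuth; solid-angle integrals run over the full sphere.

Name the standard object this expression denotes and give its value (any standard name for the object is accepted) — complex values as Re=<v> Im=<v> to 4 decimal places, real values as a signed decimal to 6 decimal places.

This is a Clebsch–Gordan (vector-coupling) coefficient.
j₁+j₂−J=2  J+j₁−j₂=0  J−j₁+j₂=1  j₁+j₂+J+1=4
(j₁±m₁, j₂±m₂, J±M) = (1,1,2,1,1,0)
P² = 1/3
sum k=1..1:
  [1] −1/1 = -1
S = -1
C² = P²·S² = 1/3 ; C = -0.577350

Clebsch–Gordan coefficient, −√(1/3) ≈ -0.577350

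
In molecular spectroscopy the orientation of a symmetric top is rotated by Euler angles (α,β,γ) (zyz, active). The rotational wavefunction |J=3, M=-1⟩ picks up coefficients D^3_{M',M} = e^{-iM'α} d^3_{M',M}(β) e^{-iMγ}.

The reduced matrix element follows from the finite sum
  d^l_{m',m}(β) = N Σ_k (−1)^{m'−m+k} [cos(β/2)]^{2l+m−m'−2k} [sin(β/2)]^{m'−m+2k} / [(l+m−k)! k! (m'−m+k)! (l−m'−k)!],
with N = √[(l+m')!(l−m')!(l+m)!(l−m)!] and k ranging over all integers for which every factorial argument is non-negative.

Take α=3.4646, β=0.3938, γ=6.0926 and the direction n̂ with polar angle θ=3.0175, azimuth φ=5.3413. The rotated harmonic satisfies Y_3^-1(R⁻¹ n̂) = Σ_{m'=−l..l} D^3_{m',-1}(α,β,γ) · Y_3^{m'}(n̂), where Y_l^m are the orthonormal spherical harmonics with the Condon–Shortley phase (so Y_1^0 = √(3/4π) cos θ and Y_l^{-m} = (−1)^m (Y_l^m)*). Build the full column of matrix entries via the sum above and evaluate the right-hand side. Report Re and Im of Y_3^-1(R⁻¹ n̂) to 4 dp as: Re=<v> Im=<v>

Re=0.3420 Im=-0.1954

Need the full column D^3_{m',-1} for m'=−3..3 at α=3.4646, β=0.3938, γ=6.0926.
cos(β/2)=0.980678, sin(β/2)=0.195630
d^3_{-3,-1}: single k=2 term ⇒ +0.137095;  D = -0.097614-0.096264i
d^3_{-2,-1}: k∈[1..2] ⇒ +0.561135 -0.044660 = +0.516475;  D = +0.463832+0.227171i
d^3_{-1,-1}: k∈[0..2] ⇒ +0.889524 -0.283183 +0.008452 = +0.614793;  D = -0.609411-0.081174i
d^3_{0,-1}: k∈[0..2] ⇒ -0.614693 +0.073383 -0.000973 = -0.542283;  D = -0.532464+0.102727i
d^3_{1,-1}: k∈[0..2] ⇒ +0.212387 -0.011269 +0.000056 = +0.201174;  D = -0.175220+0.098839i
d^3_{2,-1}: k∈[0..1] ⇒ -0.044660 +0.000889 = -0.043771;  D = -0.029326+0.032494i
d^3_{3,-1}: single k=0 term ⇒ +0.005456;  D = -0.002181+0.005001i
Y_3^{m'}(θ=3.0175,φ=5.3413) and Σ D·Y over m':
  (-0.0976-0.0963i)·(-0.0008+0.0002i)  (+0.4638+0.2272i)·(+0.0048-0.0148i)  (-0.6094-0.0812i)·(+0.0923+0.1269i)  (-0.5325+0.1027i)·(-0.7122+0.0000i)  (-0.1752+0.0988i)·(-0.0923+0.1269i)  (-0.0293+0.0325i)·(+0.0048+0.0148i)  (-0.0022+0.0050i)·(+0.0008+0.0002i)
Y_3^-1(R⁻¹ n̂) = +0.341969-0.195363i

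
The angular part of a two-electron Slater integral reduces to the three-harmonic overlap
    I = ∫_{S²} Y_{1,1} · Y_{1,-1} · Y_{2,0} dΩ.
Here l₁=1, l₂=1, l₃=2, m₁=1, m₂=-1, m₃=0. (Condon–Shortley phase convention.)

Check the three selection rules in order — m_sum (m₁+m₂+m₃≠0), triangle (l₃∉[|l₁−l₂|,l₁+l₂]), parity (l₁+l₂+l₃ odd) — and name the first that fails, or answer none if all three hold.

azimuthal sum: 1 − 1 + 0 = 0  ✓
0 ≤ 2 ≤ 2 (triangle on l)  ✓
L = 1 + 1 + 2 = 4 (even)  ✓

none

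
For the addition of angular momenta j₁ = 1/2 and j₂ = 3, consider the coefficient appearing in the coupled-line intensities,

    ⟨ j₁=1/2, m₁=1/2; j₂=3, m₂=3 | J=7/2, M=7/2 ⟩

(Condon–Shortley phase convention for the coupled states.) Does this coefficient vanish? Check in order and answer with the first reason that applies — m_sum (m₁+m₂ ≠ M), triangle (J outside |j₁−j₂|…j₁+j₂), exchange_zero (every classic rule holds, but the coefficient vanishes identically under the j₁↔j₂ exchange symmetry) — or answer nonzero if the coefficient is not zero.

m-sum: m₁+m₂ = 1/2+3 = 7/2, M = 7/2  ✓
triangle: |j₁−j₂| = 5/2 ≤ J = 7/2 ≤ j₁+j₂ = 7/2  ✓
exchange: j₁≠j₂ or m₁≠m₂ — the exchange symmetry imposes no constraint here
value check: CG = +1 = +1.000000 ≠ 0

nonzero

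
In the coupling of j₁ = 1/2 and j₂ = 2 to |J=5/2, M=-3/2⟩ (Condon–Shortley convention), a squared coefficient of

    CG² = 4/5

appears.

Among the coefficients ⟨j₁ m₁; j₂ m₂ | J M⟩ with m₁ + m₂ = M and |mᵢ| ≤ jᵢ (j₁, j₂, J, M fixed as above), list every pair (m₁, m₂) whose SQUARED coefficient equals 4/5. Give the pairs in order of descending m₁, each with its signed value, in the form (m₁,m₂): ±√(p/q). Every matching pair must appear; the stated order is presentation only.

Admissible pairs with m₁+m₂ = M = -3/2: (-1/2,-1), (1/2,-2)
  (m₁,m₂)=(1/2,-2): CG² = 1/5, CG = +√(1/5)
  (m₁,m₂)=(-1/2,-1): CG² = 4/5, CG = +√(4/5)   ← matches the target
Pairs with CG² = 4/5: (-1/2,-1): +√(4/5)

(-1/2,-1): +√(4/5)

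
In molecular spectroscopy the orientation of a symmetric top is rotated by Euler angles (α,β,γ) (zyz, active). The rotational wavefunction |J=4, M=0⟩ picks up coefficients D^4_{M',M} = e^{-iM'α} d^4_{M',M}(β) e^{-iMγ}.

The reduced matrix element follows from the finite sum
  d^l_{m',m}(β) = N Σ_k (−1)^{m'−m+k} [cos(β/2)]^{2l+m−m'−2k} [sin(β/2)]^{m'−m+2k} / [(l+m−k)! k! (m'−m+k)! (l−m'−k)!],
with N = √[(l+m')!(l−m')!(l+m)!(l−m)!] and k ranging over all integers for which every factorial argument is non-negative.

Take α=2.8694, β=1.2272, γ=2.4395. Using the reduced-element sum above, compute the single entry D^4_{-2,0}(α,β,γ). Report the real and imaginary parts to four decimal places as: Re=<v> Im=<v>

Re=-0.0616 Im=0.0373

Split into d^4_{-2,0}(β=1.2272) × two z-phases.
Half-angle: c=0.817580, s=0.575814. N=√(2·720·24·24)=910.735966
Admissible k: 2..4 (factorial args all ≥0)
  k=2: (−1)^0·910.7360/(96)·0.8176^6·0.5758^2 = +0.939440
  k=3: (−1)^1·910.7360/(36)·0.8176^4·0.5758^4 = -1.242631
  k=4: (−1)^2·910.7360/(96)·0.8176^2·0.5758^6 = +0.231141
d^4_{-2,0}(1.2272) = +0.939440 -1.242631 +0.231141 = -0.072049
Phases: e^{-i·(-2)·2.8694}=+0.855446-0.517892i, e^{-i·(0)·2.4395}=+1.000000+0.000000i ⇒ D=-0.061634+0.037314i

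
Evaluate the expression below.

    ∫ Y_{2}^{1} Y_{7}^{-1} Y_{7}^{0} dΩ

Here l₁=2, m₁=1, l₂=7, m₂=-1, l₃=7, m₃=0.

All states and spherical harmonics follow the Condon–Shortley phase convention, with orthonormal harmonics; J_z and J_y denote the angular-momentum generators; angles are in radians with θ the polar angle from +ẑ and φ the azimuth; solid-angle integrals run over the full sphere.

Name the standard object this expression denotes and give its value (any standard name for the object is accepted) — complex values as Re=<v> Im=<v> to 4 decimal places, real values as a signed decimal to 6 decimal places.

This is a Gaunt coefficient — the integral of a triple product of spherical harmonics over the sphere.
m-sum 0 ✓  L=16 even ✓  5≤7≤9 ✓
Π(2lᵢ+1) = 5×15×15 = 1125
triangle coeff Δ(2,7,7) = 1/185640
Σ_t [0,2]: t=0:+1/2419200 t=1:−1/518400 t=2:+1/2419200 = -1/907200
(3j)²=56/3315 [(2 7 7; 0 0 0)], sign=+1
Σ_t [0,1]: t=0:+1/1036800 t=1:−1/1209600 = 1/7257600
(3j)²=1/2210 [(2 7 7; 1 -1 0)], sign=-1
⇒ 4πI² = 420/48841
I = (-1)√(420/48841/(4π)) = -0.02615938

Gaunt coefficient, -0.026159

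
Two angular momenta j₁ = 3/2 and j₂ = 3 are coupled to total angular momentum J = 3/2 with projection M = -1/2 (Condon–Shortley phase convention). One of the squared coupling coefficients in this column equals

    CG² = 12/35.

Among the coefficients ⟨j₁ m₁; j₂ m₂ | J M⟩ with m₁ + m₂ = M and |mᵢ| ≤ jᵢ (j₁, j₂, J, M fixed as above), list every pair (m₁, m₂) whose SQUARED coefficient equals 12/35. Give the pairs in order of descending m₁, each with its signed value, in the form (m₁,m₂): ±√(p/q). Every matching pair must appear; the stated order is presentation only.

(1/2,-1): −√(12/35)

Admissible pairs with m₁+m₂ = M = -1/2: (-3/2,1), (-1/2,0), (1/2,-1), (3/2,-2)
  (m₁,m₂)=(3/2,-2): CG² = 2/7, CG = +√(2/7)
  (m₁,m₂)=(1/2,-1): CG² = 12/35, CG = −√(12/35)   ← matches the target
  (m₁,m₂)=(-1/2,0): CG² = 9/35, CG = +√(9/35)
  (m₁,m₂)=(-3/2,1): CG² = 4/35, CG = −√(4/35)
Pairs with CG² = 12/35: (1/2,-1): −√(12/35)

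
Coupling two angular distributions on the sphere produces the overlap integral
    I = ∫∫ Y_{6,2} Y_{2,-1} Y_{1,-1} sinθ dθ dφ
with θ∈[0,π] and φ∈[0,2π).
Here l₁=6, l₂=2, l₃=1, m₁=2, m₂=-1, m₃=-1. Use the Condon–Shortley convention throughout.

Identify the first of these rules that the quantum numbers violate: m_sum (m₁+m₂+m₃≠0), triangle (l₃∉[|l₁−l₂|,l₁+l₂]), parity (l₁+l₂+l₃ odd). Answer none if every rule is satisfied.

azimuthal sum: 2 − 1 − 1 = 0  ✓
l₃ must lie in [4,8]; have l₃=1  ✗
L = 6 + 2 + 1 = 9 (odd)

triangle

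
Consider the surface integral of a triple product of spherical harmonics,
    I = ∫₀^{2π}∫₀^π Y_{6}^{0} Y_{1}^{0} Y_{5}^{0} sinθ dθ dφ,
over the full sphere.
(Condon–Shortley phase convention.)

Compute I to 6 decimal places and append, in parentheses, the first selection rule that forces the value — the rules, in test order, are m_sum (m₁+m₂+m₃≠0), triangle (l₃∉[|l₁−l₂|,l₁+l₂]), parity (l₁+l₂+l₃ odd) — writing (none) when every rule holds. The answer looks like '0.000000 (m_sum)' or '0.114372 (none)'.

Rules hold: Σm=0, L=12 even, 5≤5≤7.
N = 13·3·11 = 429
Δ = 2!·10!·0!/13! = 1/858
Racah Σ t=1..1: t=1:−1/14400 = -1/14400
⇒ 3j(6 1 5; 0 0 0)² = 6/143, sgn +1
(m-triple is (0,0,0) — same symbol as above.)
4πI² = N·(3j₀)²·(3jₘ)² = 108/143
I = +1·√(0.755245/4π) = 0.24515397
No selection rule forces the value: the integral is nonzero (none).

0.245154 (none)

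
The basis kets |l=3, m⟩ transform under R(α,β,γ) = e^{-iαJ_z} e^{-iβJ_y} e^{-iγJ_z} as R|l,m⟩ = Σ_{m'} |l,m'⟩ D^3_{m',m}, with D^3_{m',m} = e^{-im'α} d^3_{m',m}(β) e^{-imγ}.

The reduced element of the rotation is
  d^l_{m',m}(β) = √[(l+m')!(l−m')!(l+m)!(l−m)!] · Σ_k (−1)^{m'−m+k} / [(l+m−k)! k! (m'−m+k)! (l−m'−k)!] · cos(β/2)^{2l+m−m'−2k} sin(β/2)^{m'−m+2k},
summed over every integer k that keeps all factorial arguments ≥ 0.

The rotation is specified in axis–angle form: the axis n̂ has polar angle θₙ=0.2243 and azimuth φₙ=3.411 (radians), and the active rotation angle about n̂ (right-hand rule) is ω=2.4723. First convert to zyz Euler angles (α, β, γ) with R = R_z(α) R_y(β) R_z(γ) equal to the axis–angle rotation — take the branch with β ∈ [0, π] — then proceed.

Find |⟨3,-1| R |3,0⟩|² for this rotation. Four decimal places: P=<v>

Axis–angle → zyz. n̂ = (sinθₙcosφₙ, sinθₙsinφₙ, cosθₙ) = (-0.214401, -0.059200, +0.974950), ω = 2.4723.
R = I cosω + sinω [n̂]ₓ + (1−cosω) n̂n̂ᵀ gives
  R = [-0.702242, -0.582243, -0.409694; +0.627537, -0.778007, +0.030038; -0.336234, -0.236004, +0.911728]
β = atan2(√(R₁₃²+R₂₃²), R₃₃) = 0.423324; α = atan2(R₂₃, R₁₃) mod 2π = 3.068405; γ = atan2(R₃₂, −R₃₁) mod 2π = 5.671183
D^3_{-1,0}(3.0684,0.4233,5.6712) = e^{-i·-1·3.0684}·d^3_{-1,0}(0.4233)·e^{-i·0·5.6712}. Compute d first:
With c≡cos(β/2)=0.977683 and s≡sin(β/2)=0.210085, N=[2·24·6·6]^{1/2}=41.569219
The bounds max(0,m−m')=1 and min(l+m,l−m')=3 give 3 terms
  k=1: (−1)^0·41.5692/(12)·0.9777^5·0.2101^1 = +0.650095
  k=2: (−1)^1·41.5692/(4)·0.9777^3·0.2101^3 = -0.090052
  k=3: (−1)^2·41.5692/(12)·0.9777^1·0.2101^5 = +0.001386
d^3_{-1,0}(0.4233) = +0.650095 -0.090052 +0.001386 = +0.561429
|D^3_{-1,0}|² = |d^3_{-1,0}(β)|² = (+0.561429)² = 0.315202 (the z-rotation phases have unit modulus)

P=0.3152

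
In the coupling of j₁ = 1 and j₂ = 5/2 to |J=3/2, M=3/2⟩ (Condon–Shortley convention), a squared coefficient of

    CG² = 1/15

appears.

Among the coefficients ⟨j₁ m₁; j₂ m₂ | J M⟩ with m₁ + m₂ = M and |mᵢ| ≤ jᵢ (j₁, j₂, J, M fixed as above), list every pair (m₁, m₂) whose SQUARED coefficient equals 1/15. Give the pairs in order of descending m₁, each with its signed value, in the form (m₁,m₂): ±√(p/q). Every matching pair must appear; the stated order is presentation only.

Admissible pairs with m₁+m₂ = M = 3/2: (-1,5/2), (0,3/2), (1,1/2)
  (m₁,m₂)=(1,1/2): CG² = 1/15, CG = +√(1/15)   ← matches the target
  (m₁,m₂)=(0,3/2): CG² = 4/15, CG = −√(4/15)
  (m₁,m₂)=(-1,5/2): CG² = 2/3, CG = +√(2/3)
Pairs with CG² = 1/15: (1,1/2): +√(1/15)

(1,1/2): +√(1/15)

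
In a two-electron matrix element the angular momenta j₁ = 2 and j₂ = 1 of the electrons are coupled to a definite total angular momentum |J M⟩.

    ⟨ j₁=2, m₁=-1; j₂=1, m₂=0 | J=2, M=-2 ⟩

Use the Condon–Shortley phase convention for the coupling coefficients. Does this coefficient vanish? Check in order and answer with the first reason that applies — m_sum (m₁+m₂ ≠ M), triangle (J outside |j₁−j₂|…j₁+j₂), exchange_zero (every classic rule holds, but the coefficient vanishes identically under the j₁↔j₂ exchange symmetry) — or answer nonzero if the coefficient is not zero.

m_sum

m-sum: m₁+m₂ = -1+0 = -1, M = -2  ✗ ⇒ coefficient is 0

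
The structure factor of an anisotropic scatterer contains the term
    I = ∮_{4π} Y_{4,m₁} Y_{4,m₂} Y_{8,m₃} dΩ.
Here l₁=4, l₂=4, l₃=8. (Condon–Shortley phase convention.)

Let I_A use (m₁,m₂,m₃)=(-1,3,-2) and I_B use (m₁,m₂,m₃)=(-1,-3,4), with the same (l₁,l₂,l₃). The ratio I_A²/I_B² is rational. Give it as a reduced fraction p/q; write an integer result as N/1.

Same 4,4,8: normalisation and zero-m 3j drop out of the ratio.
A: Δ: 0! 8! 8! / 17! → 1/218790; sum: t=0:+1/3628800 = 1/3628800; 3j²(4 4 8; -1 3 -2) = Δ·Π!·Σ² = 8/2431  (sign +1)
B: Δ: 0! 8! 8! / 17! → 1/218790; sum: t=0:+1/3628800 = 1/3628800; 3j²(4 4 8; -1 -3 4) = Δ·Π!·Σ² = 16/1105  (sign +1)
I_A²/I_B² = (8/2431)/(16/1105) = 5/22

5/22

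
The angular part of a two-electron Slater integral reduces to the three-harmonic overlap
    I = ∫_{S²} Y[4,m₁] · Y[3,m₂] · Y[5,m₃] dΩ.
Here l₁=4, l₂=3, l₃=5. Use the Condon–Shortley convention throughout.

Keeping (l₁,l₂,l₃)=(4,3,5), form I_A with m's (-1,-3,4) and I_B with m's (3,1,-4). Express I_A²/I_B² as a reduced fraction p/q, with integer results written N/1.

Same 4,3,5: normalisation and zero-m 3j drop out of the ratio.
A: Δ: 2! 6! 4! / 13! → 1/180180; sum: t=0:+1/5760 = 1/5760; 3j²(4 3 5; -1 -3 4) = Δ·Π!·Σ² = 9/286  (sign -1)
B: Δ: 2! 6! 4! / 13! → 1/180180; sum: t=0:+1/5760 t=1:−1/4320 = -1/17280; 3j²(4 3 5; 3 1 -4) = Δ·Π!·Σ² = 7/4290  (sign +1)
I_A²/I_B² = (9/286)/(7/4290) = 135/7

135/7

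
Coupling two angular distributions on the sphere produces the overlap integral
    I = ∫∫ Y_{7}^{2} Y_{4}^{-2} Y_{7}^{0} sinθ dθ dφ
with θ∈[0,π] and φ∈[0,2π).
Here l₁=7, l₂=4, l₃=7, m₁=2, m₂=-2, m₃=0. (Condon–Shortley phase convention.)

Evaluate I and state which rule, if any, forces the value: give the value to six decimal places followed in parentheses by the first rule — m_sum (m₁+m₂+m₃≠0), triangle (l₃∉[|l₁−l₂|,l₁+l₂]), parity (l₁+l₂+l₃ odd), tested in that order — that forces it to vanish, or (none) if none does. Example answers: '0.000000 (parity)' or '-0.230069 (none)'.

-0.112312 (none)

Rules hold: Σm=0, L=18 even, 3≤7≤11.
N = 15·9·15 = 2025
Δ = 4!·10!·4!/19! = 1/58198140
Racah Σ t=0..4: t=0:+1/17418240 t=1:−1/622080 t=2:+1/230400 t=3:−1/622080 t=4:+1/17418240 = 1/806400
⇒ 3j(7 4 7; 0 0 0)² = 2268/230945, sgn -1
Racah Σ t=0..2: t=0:+1/1382400 t=1:−1/622080 t=2:+1/2903040 = -47/87091200
⇒ 3j(7 4 7; 2 -2 0)² = 2209/277134, sgn +1
4πI² = N·(3j₀)²·(3jₘ)² = 338175810/2133423721
I = -1·√(0.158513/4π) = -0.11231242
No selection rule forces the value: the integral is nonzero (none).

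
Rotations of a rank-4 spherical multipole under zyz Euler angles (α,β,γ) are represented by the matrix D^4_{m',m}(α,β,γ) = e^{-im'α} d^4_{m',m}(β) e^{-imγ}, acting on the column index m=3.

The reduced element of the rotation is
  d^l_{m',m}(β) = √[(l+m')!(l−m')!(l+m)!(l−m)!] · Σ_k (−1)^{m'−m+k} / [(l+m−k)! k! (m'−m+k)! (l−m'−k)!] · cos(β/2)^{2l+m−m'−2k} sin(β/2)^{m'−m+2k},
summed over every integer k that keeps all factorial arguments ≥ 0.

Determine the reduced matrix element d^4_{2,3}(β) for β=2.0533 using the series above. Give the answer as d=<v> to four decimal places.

d=-0.2295

d^4_{2,3}(β=2.0533) via the finite sum:
With c≡cos(β/2)=0.517688 and s≡sin(β/2)=0.855570, N=[720·2·5040·1]^{1/2}=2693.993318
The bounds max(0,m−m')=1 and min(l+m,l−m')=2 give 2 terms
  k=1: (−1)^0·2693.9933/(720)·0.5177^7·0.8556^1 = +0.031900
  k=2: (−1)^1·2693.9933/(240)·0.5177^5·0.8556^3 = -0.261391
d^4_{2,3}(2.0533) = +0.031900 -0.261391 = -0.229491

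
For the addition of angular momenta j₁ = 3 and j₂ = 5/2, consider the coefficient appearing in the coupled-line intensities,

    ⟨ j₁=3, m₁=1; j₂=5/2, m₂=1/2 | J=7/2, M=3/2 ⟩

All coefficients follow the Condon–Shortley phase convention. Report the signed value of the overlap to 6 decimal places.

triangle: 2!·4!·3!/10! = 288/3628800
(j±m)!: 4!·2!·3!·2!·5!·2! = 138240
prefactor² = (2J+1)·Δ·N² = 3072/35
  k=0: +1/(0!·2!·2!·3!·2!·0!) = 1/48
  k=1: −1/(1!·1!·1!·2!·3!·1!) = -1/12
  k=2: +1/(2!·0!·0!·1!·4!·2!) = 1/96
Σ = -5/96  ⇒  CG² = 3072/35·(-5/96)² = 5/21
CG = −√(5/21) = -0.487950

−√(5/21) = -0.487950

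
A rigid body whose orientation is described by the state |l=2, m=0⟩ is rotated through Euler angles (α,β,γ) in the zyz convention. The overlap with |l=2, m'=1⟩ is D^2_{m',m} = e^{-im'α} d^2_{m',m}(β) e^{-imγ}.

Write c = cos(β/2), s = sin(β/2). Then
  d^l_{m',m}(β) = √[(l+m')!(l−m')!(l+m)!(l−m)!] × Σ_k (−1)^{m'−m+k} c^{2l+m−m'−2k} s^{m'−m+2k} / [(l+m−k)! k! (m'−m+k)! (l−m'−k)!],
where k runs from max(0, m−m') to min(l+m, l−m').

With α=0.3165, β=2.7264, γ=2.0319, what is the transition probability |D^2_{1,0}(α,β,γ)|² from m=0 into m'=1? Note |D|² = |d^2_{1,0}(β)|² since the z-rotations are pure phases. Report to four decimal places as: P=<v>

P=0.2043

Split into d^2_{1,0}(β=2.7264) × two z-phases.
Half-angle: c=0.206108, s=0.978529. N=√(6·1·2·2)=4.898979
Admissible k: 0..1 (factorial args all ≥0)
  k=0: (−1)^1·4.8990/(2)·0.2061^3·0.9785^1 = -0.020986
  k=1: (−1)^2·4.8990/(2)·0.2061^1·0.9785^3 = +0.473034
d^2_{1,0}(2.7264) = -0.020986 +0.473034 = +0.452048
|D^2_{1,0}|² = |d^2_{1,0}(β)|² = (+0.452048)² = 0.204347 (the z-rotation phases have unit modulus)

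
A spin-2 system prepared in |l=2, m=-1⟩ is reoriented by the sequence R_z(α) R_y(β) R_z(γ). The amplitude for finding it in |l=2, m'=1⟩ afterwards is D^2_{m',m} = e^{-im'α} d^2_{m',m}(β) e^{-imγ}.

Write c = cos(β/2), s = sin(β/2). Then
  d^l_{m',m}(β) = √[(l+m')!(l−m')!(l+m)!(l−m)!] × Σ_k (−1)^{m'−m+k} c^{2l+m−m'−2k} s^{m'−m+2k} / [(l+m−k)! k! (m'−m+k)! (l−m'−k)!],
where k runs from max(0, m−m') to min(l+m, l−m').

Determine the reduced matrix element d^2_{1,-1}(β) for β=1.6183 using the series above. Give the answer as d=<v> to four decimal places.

d^2_{1,-1}(β=1.6183) via the finite sum:
c=cos(1.618300/2)=0.690114, s=sin(1.618300/2)=0.723701; N=√[6·1·1·6]=6.000000
The bounds max(0,m−m')=0 and min(l+m,l−m')=1 give 2 terms
  k=0: (−1)^2·6.0000/(2)·0.6901^2·0.7237^2 = +0.748309
  k=1: (−1)^3·6.0000/(6)·0.6901^0·0.7237^4 = -0.274307
d^2_{1,-1}(1.6183) = +0.748309 -0.274307 = +0.474002

d=0.4740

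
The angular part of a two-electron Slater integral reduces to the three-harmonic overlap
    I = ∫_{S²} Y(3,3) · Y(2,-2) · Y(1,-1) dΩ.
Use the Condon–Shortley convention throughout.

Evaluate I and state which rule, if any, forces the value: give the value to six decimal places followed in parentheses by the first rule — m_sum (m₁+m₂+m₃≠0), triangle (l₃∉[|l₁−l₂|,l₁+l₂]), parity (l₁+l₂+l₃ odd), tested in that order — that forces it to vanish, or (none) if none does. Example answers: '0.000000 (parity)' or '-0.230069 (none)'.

m-sum 0 ✓  L=6 even ✓  1≤1≤5 ✓
Π(2lᵢ+1) = 7×5×3 = 105
triangle coeff Δ(3,2,1) = 1/105
Σ_t [2,2]: t=2:+1/4 = 1/4
(3j)²=3/35 [(3 2 1; 0 0 0)], sign=-1
Σ_t [0,0]: t=0:+1/48 = 1/48
(3j)²=1/7 [(3 2 1; 3 -2 -1)], sign=+1
⇒ 4πI² = 9/7
I = (-1)√(9/7/(4π)) = -0.31986543
No selection rule forces the value: the integral is nonzero (none).

-0.319865 (none)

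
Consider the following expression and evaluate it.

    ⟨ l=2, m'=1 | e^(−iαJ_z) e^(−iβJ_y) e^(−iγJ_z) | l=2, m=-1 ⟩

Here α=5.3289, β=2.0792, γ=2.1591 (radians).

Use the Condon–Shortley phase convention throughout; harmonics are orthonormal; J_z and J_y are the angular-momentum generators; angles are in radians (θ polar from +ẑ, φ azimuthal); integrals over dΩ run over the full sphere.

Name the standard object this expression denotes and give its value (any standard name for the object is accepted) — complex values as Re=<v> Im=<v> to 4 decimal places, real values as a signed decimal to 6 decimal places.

This is a Wigner D-matrix element — the rotation-matrix element ⟨l m'| R(α,β,γ) |l m⟩ in the angular-momentum basis.
D^2_{1,-1}(5.3289,2.0792,2.1591) = e^{-i·1·5.3289}·d^2_{1,-1}(2.0792)·e^{-i·-1·2.1591}. Compute d first:
c=cos(2.079200/2)=0.506565, s=sin(2.079200/2)=0.862202; N=√[6·1·1·6]=6.000000
k: max(0,(-1)−(1))=0 … min(2+(-1),2−(1))=1
  k=0: (−1)^2·6.0000/(2)·0.5066^2·0.8622^2 = +0.572281
  k=1: (−1)^3·6.0000/(6)·0.5066^0·0.8622^4 = -0.552631
d^2_{1,-1}(2.0792) = +0.572281 -0.552631 = +0.019650
Attach z-rotation phases: D = e^{-i(1)(5.3289)}·(+0.019650)·e^{-i(-1)(2.1591)} = -0.019642+0.000554i

Wigner D-matrix element, Re=-0.0196 Im=0.0006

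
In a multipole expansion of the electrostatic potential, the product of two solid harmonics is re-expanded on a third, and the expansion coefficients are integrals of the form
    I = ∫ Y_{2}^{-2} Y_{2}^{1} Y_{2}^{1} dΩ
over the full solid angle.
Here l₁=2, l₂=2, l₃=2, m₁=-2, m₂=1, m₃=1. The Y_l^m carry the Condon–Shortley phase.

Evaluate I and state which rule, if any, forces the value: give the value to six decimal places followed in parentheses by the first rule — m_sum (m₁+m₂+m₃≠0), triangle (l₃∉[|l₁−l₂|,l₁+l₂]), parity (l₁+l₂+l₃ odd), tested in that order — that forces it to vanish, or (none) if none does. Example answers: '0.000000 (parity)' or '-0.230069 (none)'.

0.220728 (none)

Rules hold: Σm=0, L=6 even, 0≤2≤4.
N = 5·5·5 = 125
Δ = 2!·2!·2!/7! = 1/630
Racah Σ t=0..2: t=0:+1/8 t=1:−1/1 t=2:+1/8 = -3/4
⇒ 3j(2 2 2; 0 0 0)² = 2/35, sgn -1
Racah Σ t=2..2: t=2:+1/4 = 1/4
⇒ 3j(2 2 2; -2 1 1)² = 3/35, sgn -1
4πI² = N·(3j₀)²·(3jₘ)² = 30/49
I = +1·√(0.612245/4π) = 0.22072812
No selection rule forces the value: the integral is nonzero (none).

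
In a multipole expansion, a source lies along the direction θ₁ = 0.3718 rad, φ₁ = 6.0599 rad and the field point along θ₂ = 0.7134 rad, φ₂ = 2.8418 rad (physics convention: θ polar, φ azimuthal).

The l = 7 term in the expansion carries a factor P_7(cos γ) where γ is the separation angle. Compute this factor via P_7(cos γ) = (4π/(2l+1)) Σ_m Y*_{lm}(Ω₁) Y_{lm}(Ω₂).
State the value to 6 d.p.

Summing Y*_{l m}(θ₁,φ₁)·Y_{l m}(θ₂,φ₂) over m ∈ [−7, 7]; prefactor 4π/(2·7+1) = 0.837758:
  m=-7: Y*=(0.000003, -0.000418)  Y=(0.012943, -0.022204)  product (-0.000009, -0.000005)
  m=-6: Y*=(0.000918, -0.003901)  Y=(-0.025110, 0.108238)  product (0.000399, 0.000197)
  m=-5: Y*=(0.010481, -0.021457)  Y=(-0.020332, -0.282554)  product (-0.006276, -0.002525)
  m=-4: Y*=(0.061859, -0.076863)  Y=(0.163812, 0.420317)  product (0.042440, 0.013409)
  m=-3: Y*=(0.222286, -0.176055)  Y=(-0.231668, -0.291565)  product (-0.102828, -0.024025)
  m=-2: Y*=(0.473057, -0.226515)  Y=(-0.047938, -0.032767)  product (-0.030099, -0.004642)
  m=-1: Y*=(0.447908, -0.101707)  Y=(0.377249, 0.116611)  product (0.180833, 0.013862)
  m=+0: Y*=(-0.200230, -0.000000)  Y=(-0.064917, 0.000000)  product (0.012998, 0.000000)
  m=+1: Y*=(-0.447908, -0.101707)  Y=(-0.377249, 0.116611)  product (0.180833, -0.013862)
  m=+2: Y*=(0.473057, 0.226515)  Y=(-0.047938, 0.032767)  product (-0.030099, 0.004642)
  m=+3: Y*=(-0.222286, -0.176055)  Y=(0.231668, -0.291565)  product (-0.102828, 0.024025)
  m=+4: Y*=(0.061859, 0.076863)  Y=(0.163812, -0.420317)  product (0.042440, -0.013409)
  m=+5: Y*=(-0.010481, -0.021457)  Y=(0.020332, -0.282554)  product (-0.006276, 0.002525)
  m=+6: Y*=(0.000918, 0.003901)  Y=(-0.025110, -0.108238)  product (0.000399, -0.000197)
  m=+7: Y*=(-0.000003, -0.000418)  Y=(-0.012943, -0.022204)  product (-0.000009, 0.000005)
Accumulated sum (0.181919, 0.000000); after 4π/(2l+1) scaling, (0.152404, 0.000000) ⇒ P_7 = 0.152404

0.152404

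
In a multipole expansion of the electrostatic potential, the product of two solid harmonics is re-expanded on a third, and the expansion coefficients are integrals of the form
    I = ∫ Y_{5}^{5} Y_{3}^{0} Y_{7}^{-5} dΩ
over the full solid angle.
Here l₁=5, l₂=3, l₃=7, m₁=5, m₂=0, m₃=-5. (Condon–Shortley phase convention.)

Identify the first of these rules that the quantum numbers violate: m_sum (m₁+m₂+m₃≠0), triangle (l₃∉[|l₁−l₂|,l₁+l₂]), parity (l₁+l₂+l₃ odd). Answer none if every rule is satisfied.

parity

Σmᵢ = 0  ✓
l₃∈[|l₁−l₂|,l₁+l₂]=[2,8], have l₃=7  ✓
Σlᵢ = 15 ⇒ odd  ✗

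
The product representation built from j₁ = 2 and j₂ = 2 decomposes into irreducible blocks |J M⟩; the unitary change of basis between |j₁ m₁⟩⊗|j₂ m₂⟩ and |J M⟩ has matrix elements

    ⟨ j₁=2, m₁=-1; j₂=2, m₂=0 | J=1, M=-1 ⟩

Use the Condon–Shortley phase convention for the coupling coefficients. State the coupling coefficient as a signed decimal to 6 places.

√[3·3!1!1!/6! · 1!3!2!2!0!2!] = √(6/5)
  +(−1)^2/∏(2,1,1,0,0,1)! = 1/2  (running 1/2)
⟨..|..⟩ = √(6/5)·(1/2) = +0.547723

+0.547723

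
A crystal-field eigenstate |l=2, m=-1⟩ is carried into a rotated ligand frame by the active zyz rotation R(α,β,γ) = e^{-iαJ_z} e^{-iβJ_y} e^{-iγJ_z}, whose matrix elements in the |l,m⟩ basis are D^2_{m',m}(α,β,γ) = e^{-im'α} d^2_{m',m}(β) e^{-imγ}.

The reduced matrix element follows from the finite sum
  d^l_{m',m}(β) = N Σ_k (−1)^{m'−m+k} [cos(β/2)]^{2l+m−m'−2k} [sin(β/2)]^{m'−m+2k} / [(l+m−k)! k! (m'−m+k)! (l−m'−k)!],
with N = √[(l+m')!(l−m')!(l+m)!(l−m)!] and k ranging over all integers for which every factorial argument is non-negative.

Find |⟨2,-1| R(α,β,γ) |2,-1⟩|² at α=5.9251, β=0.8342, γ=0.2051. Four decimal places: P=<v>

P=0.0825

First d^2_{-1,-1}(β=0.8342), then the phase factors e^{-i(-1)α} and e^{-i(-1)γ}:
With c≡cos(β/2)=0.914268 and s≡sin(β/2)=0.405111, N=[1·6·1·6]^{1/2}=6.000000
Admissible k: 0..1 (factorial args all ≥0)
  k=0: (−1)^0·6.0000/(6)·0.9143^4·0.4051^0 = +0.698704
  k=1: (−1)^1·6.0000/(2)·0.9143^2·0.4051^2 = -0.411543
d^2_{-1,-1}(0.8342) = +0.698704 -0.411543 = +0.287161
|D^2_{-1,-1}|² = |d^2_{-1,-1}(β)|² = (+0.287161)² = 0.082461 (the z-rotation phases have unit modulus)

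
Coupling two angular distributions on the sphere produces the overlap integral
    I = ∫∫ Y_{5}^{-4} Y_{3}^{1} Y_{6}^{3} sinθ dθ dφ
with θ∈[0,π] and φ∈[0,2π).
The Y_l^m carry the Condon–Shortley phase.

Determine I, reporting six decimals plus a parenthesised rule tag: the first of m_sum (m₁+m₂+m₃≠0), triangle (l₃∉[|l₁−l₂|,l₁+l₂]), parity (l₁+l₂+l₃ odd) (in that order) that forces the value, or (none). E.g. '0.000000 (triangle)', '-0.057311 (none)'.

m-sum 0 ✓  L=14 even ✓  2≤6≤8 ✓
Π(2lᵢ+1) = 11×7×13 = 1001
triangle coeff Δ(5,3,6) = 1/675675
Σ_t [0,2]: t=0:+1/8640 t=1:−1/2304 t=2:+1/8640 = -7/34560
(3j)²=7/429 [(5 3 6; 0 0 0)], sign=-1
Σ_t [1,2]: t=1:−1/241920 t=2:+1/40320 = 1/48384
(3j)²=24/1001 [(5 3 6; -4 1 3)], sign=-1
⇒ 4πI² = 56/143
I = (+1)√(56/143/(4π)) = 0.17653103
No selection rule forces the value: the integral is nonzero (none).

0.176531 (none)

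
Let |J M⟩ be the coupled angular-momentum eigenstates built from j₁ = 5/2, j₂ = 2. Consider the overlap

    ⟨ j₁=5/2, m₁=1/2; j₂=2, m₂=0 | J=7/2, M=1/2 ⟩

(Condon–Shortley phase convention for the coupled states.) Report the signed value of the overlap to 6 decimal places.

triangle: 1!*4!*3!/9! = 144/362880
(j±m)!: 3!*2!*2!*2!*4!*3! = 6912
prefactor² = (2J+1)*Δ*N² = 768/35
  k=0: +1/(0!*1!*2!*2!*2!*1!) = 1/8
  k=1: −1/(1!*0!*1!*1!*3!*2!) = -1/12
Σ = 1/24  ⇒  CG² = 768/35*(1/24)² = 4/105
CG = +√(4/105) = +0.195180

+0.195180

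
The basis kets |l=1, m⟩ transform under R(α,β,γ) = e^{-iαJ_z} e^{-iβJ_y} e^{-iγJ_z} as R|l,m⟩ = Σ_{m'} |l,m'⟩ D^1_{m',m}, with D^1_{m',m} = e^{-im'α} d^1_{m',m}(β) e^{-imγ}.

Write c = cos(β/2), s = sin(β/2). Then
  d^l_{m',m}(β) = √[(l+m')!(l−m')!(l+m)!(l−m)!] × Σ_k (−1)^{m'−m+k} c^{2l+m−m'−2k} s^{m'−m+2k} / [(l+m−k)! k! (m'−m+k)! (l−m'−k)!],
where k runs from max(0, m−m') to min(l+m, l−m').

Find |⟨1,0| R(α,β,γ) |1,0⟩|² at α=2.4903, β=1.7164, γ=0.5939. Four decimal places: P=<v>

P=0.0211

D^1_{0,0}(2.4903,1.7164,0.5939) = e^{-i·0·2.4903}·d^1_{0,0}(1.7164)·e^{-i·0·0.5939}. Compute d first:
With c≡cos(β/2)=0.653801 and s≡sin(β/2)=0.756667, N=[1·1·1·1]^{1/2}=1.000000
k: max(0,(0)−(0))=0 … min(1+(0),1−(0))=1
  k=0: (−1)^0·1.0000/(1)·0.6538^2·0.7567^0 = +0.427455
  k=1: (−1)^1·1.0000/(1)·0.6538^0·0.7567^2 = -0.572545
d^1_{0,0}(1.7164) = +0.427455 -0.572545 = -0.145090
|D^1_{0,0}|² = |d^1_{0,0}(β)|² = (-0.145090)² = 0.021051 (the z-rotation phases have unit modulus)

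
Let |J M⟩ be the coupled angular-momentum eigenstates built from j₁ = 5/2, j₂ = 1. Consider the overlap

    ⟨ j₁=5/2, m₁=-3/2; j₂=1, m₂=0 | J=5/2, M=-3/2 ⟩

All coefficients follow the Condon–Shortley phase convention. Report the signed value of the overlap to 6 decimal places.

−√(9/35) ≈ -0.507093

√[6·1!4!1!/7! · 1!4!1!1!1!4!] = √(576/35)
  +(−1)^0/∏(0,1,4,1,0,0)! = 1/24  (running 1/24)
  +(−1)^1/∏(1,0,3,0,1,1)! = -1/6  (running -1/8)
⟨..|..⟩ = √(576/35)·(-1/8) = -0.507093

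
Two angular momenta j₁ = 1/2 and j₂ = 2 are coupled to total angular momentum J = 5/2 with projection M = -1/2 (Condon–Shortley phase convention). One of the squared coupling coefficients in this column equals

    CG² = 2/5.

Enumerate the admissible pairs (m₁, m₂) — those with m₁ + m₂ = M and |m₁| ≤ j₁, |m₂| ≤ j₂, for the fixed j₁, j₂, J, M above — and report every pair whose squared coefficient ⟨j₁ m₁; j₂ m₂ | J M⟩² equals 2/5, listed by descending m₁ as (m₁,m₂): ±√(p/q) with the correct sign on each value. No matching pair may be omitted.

(1/2,-1): +√(2/5)

Admissible pairs with m₁+m₂ = M = -1/2: (-1/2,0), (1/2,-1)
  (m₁,m₂)=(1/2,-1): CG² = 2/5, CG = +√(2/5)   ← matches the target
  (m₁,m₂)=(-1/2,0): CG² = 3/5, CG = +√(3/5)
Pairs with CG² = 2/5: (1/2,-1): +√(2/5)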